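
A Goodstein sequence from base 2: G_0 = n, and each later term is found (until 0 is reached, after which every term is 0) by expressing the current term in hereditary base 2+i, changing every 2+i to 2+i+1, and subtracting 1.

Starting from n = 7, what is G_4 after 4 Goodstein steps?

(0) 7|_2 = 2^2 + 2 + 1 ↦ 3^3 + 3 + 1|_3 = 31 ⇒ 30
(1) 30|_3 = 3^3 + 3 ↦ 4^4 + 4|_4 = 260 ⇒ 259
(2) 259|_4 = 4^4 + 3 ↦ 5^5 + 3|_5 = 3128 ⇒ 3127
(3) 3127|_5 = 5^5 + 2 ↦ 6^6 + 2|_6 = 46658 ⇒ 46657
(4) 46657|_6 = 6^6 + 1 ↦ 7^7 + 1|_7 = 823544 ⇒ 823543

46657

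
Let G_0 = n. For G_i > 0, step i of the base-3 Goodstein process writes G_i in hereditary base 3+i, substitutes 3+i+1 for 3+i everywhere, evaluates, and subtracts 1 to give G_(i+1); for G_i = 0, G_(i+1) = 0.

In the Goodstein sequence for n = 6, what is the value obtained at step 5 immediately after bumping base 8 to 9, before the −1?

i=0: 6 = 2·3 (b=3); 3→4: 2·4 = 8; 8−1 = 7
i=1: 7 = 4 + 3 (b=4); 4→5: 5 + 3 = 8; 8−1 = 7
i=2: 7 = 5 + 2 (b=5); 5→6: 6 + 2 = 8; 8−1 = 7
i=3: 7 = 6 + 1 (b=6); 6→7: 7 + 1 = 8; 8−1 = 7
i=4: 7 = 7 (b=7); 7→8: 8 = 8; 8−1 = 7
i=5: 7 = 7 (b=8); 8→9: 7 = 7; 7−1 = 6

7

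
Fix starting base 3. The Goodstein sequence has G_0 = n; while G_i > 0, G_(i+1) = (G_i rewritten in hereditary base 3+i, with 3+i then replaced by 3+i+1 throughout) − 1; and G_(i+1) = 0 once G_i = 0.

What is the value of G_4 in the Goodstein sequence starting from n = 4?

i=0: 4 = 3 + 1 (b=3); 3→4: 4 + 1 = 5; 5−1 = 4
i=1: 4 = 4 (b=4); 4→5: 5 = 5; 5−1 = 4
i=2: 4 = 4 (b=5); 5→6: 4 = 4; 4−1 = 3
i=3: 3 = 3 (b=6); 6→7: 3 = 3; 3−1 = 2

2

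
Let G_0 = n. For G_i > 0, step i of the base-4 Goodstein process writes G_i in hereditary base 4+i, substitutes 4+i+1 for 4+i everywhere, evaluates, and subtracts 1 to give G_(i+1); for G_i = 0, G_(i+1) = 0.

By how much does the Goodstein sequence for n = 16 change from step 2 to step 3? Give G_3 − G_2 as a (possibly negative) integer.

(0) 16|_4 = 4^2 ↦ 5^2|_5 = 25 ⇒ 24
(1) 24|_5 = 4·5 + 4 ↦ 4·6 + 4|_6 = 28 ⇒ 27
(2) 27|_6 = 4·6 + 3 ↦ 4·7 + 3|_7 = 31 ⇒ 30

3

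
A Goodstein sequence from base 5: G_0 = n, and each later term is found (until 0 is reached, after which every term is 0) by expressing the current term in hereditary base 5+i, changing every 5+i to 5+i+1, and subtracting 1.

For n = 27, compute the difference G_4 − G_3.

6

(0) 27|_5 = 5^2 + 2 ↦ 6^2 + 2|_6 = 38 ⇒ 37
(1) 37|_6 = 6^2 + 1 ↦ 7^2 + 1|_7 = 50 ⇒ 49
(2) 49|_7 = 7^2 ↦ 8^2|_8 = 64 ⇒ 63
(3) 63|_8 = 7·8 + 7 ↦ 7·9 + 7|_9 = 70 ⇒ 69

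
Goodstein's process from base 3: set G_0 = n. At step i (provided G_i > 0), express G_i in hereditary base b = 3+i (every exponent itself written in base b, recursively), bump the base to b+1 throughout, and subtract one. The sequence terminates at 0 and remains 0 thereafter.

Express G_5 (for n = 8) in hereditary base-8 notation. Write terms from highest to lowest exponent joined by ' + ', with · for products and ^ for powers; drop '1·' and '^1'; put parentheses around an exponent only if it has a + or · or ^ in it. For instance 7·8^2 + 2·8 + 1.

i=0: 8 = 2·3 + 2 (b=3); 3→4: 2·4 + 2 = 10; 10−1 = 9
i=1: 9 = 2·4 + 1 (b=4); 4→5: 2·5 + 1 = 11; 11−1 = 10
i=2: 10 = 2·5 (b=5); 5→6: 2·6 = 12; 12−1 = 11
i=3: 11 = 6 + 5 (b=6); 6→7: 7 + 5 = 12; 12−1 = 11
i=4: 11 = 7 + 4 (b=7); 7→8: 8 + 4 = 12; 12−1 = 11
i=5: 11 = 8 + 3 (b=8); 8→9: 9 + 3 = 12; 12−1 = 11

8 + 3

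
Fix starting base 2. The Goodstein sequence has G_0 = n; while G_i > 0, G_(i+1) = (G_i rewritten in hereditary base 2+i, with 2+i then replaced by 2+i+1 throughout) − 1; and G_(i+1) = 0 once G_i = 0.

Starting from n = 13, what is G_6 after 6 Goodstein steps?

13 —HB2→ 2^(2 + 1) + 2^2 + 1 —bump→ 3^(3 + 1) + 3^3 + 1 = 109 —(−1)→ 108
108 —HB3→ 3^(3 + 1) + 3^3 —bump→ 4^(4 + 1) + 4^4 = 1280 —(−1)→ 1279
1279 —HB4→ 4^(4 + 1) + 3·4^3 + 3·4^2 + 3·4 + 3 —bump→ 5^(5 + 1) + 3·5^3 + 3·5^2 + 3·5 + 3 = 16093 —(−1)→ 16092
16092 —HB5→ 5^(5 + 1) + 3·5^3 + 3·5^2 + 3·5 + 2 —bump→ 6^(6 + 1) + 3·6^3 + 3·6^2 + 3·6 + 2 = 280712 —(−1)→ 280711
280711 —HB6→ 6^(6 + 1) + 3·6^3 + 3·6^2 + 3·6 + 1 —bump→ 7^(7 + 1) + 3·7^3 + 3·7^2 + 3·7 + 1 = 5765999 —(−1)→ 5765998
5765998 —HB7→ 7^(7 + 1) + 3·7^3 + 3·7^2 + 3·7 —bump→ 8^(8 + 1) + 3·8^3 + 3·8^2 + 3·8 = 134219480 —(−1)→ 134219479

134219479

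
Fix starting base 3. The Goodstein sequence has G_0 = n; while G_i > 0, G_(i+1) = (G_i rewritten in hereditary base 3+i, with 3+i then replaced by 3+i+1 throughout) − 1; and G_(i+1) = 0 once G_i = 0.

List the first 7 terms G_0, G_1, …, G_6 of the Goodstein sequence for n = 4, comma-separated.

4, 4, 4, 3, 2, 1, 0

base 3: 4 = 3 + 1; at 4: 4 + 1 = 5; next = 4
base 4: 4 = 4; at 5: 5 = 5; next = 4
base 5: 4 = 4; at 6: 4 = 4; next = 3
base 6: 3 = 3; at 7: 3 = 3; next = 2
base 7: 2 = 2; at 8: 2 = 2; next = 1
base 8: 1 = 1; at 9: 1 = 1; next = 0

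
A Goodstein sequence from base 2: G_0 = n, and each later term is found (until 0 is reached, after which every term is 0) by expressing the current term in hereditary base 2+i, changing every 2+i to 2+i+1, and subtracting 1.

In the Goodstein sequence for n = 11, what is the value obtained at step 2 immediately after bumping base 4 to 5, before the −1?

G_0=11  [base 2] 2^(2 + 1) + 2 + 1  →[2↦3]→  3^(3 + 1) + 3 + 1 = 85  −1 ⇒ G_1=84
G_1=84  [base 3] 3^(3 + 1) + 3  →[3↦4]→  4^(4 + 1) + 4 = 1028  −1 ⇒ G_2=1027
G_2=1027  [base 4] 4^(4 + 1) + 3  →[4↦5]→  5^(5 + 1) + 3 = 15628  −1 ⇒ G_3=15627

15628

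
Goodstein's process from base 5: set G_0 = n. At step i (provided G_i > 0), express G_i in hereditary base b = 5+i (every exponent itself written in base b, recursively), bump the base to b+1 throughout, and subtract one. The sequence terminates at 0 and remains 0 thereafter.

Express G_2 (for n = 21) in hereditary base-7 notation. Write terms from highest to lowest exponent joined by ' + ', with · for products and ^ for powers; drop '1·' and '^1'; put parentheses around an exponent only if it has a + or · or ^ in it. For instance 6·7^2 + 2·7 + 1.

3·7 + 6

[0] 21 ≡ 4·5 + 1 (base 5). Lift 6: 25. −1: 24.
[1] 24 ≡ 4·6 (base 6). Lift 7: 28. −1: 27.
[2] 27 ≡ 3·7 + 6 (base 7). Lift 8: 30. −1: 29.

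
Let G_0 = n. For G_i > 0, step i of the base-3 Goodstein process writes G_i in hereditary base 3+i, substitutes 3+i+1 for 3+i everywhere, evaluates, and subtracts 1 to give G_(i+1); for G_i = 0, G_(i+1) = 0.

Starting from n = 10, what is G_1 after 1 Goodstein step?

i=0: 10 = 3^2 + 1 (b=3); 3→4: 4^2 + 1 = 17; 17−1 = 16
i=1: 16 = 4^2 (b=4); 4→5: 5^2 = 25; 25−1 = 24

16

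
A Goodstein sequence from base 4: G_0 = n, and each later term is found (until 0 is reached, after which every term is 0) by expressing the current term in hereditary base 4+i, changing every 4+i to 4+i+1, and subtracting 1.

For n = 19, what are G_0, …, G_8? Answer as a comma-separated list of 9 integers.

19, 27, 37, 49, 63, 69, 75, 81, 87

base 4: 19 = 4^2 + 3; at 5: 5^2 + 3 = 28; next = 27
base 5: 27 = 5^2 + 2; at 6: 6^2 + 2 = 38; next = 37
base 6: 37 = 6^2 + 1; at 7: 7^2 + 1 = 50; next = 49
base 7: 49 = 7^2; at 8: 8^2 = 64; next = 63
base 8: 63 = 7·8 + 7; at 9: 7·9 + 7 = 70; next = 69
base 9: 69 = 7·9 + 6; at 10: 7·10 + 6 = 76; next = 75
base 10: 75 = 7·10 + 5; at 11: 7·11 + 5 = 82; next = 81
base 11: 81 = 7·11 + 4; at 12: 7·12 + 4 = 88; next = 87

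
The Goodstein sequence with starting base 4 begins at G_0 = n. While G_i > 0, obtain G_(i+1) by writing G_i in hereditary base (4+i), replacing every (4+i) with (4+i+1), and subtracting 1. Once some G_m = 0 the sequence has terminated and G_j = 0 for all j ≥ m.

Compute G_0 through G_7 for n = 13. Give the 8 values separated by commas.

step 0: 13 = 3·4 + 1; sub 5 for 4: 3·5 + 1; = 16; G_1 = 16−1 = 15
step 1: 15 = 3·5; sub 6 for 5: 3·6; = 18; G_2 = 18−1 = 17
step 2: 17 = 2·6 + 5; sub 7 for 6: 2·7 + 5; = 19; G_3 = 19−1 = 18
step 3: 18 = 2·7 + 4; sub 8 for 7: 2·8 + 4; = 20; G_4 = 20−1 = 19
step 4: 19 = 2·8 + 3; sub 9 for 8: 2·9 + 3; = 21; G_5 = 21−1 = 20
step 5: 20 = 2·9 + 2; sub 10 for 9: 2·10 + 2; = 22; G_6 = 22−1 = 21
step 6: 21 = 2·10 + 1; sub 11 for 10: 2·11 + 1; = 23; G_7 = 23−1 = 22

13, 15, 17, 18, 19, 20, 21, 22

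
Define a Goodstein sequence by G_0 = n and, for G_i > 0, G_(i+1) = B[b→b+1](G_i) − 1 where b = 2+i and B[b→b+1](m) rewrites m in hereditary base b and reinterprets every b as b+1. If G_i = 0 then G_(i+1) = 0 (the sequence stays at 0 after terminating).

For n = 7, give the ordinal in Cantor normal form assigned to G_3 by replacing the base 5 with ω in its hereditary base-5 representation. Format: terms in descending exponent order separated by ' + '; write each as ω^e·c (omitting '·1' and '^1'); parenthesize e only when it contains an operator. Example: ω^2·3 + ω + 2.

ω^ω + 2

(0) 7|_2 = 2^2 + 2 + 1 ↦ 3^3 + 3 + 1|_3 = 31 ⇒ 30
(1) 30|_3 = 3^3 + 3 ↦ 4^4 + 4|_4 = 260 ⇒ 259
(2) 259|_4 = 4^4 + 3 ↦ 5^5 + 3|_5 = 3128 ⇒ 3127
(3) 3127|_5 = 5^5 + 2 ↦ 6^6 + 2|_6 = 46658 ⇒ 46657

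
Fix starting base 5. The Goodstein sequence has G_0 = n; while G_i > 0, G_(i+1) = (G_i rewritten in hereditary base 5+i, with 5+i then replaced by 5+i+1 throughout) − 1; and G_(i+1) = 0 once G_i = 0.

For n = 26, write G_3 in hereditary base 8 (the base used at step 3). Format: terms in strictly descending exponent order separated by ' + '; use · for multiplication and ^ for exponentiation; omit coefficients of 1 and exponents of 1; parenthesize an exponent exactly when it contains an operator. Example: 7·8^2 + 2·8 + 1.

step 0: 26 = 5^2 + 1; sub 6 for 5: 6^2 + 1; = 37; G_1 = 37−1 = 36
step 1: 36 = 6^2; sub 7 for 6: 7^2; = 49; G_2 = 49−1 = 48
step 2: 48 = 6·7 + 6; sub 8 for 7: 6·8 + 6; = 54; G_3 = 54−1 = 53
step 3: 53 = 6·8 + 5; sub 9 for 8: 6·9 + 5; = 59; G_4 = 59−1 = 58

6·8 + 5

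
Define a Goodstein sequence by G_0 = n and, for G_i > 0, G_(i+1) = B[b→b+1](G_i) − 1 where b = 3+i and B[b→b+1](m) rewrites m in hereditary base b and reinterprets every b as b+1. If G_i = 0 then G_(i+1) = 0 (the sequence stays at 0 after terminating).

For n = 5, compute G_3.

G_0=5  [base 3] 3 + 2  →[3↦4]→  4 + 2 = 6  −1 ⇒ G_1=5
G_1=5  [base 4] 4 + 1  →[4↦5]→  5 + 1 = 6  −1 ⇒ G_2=5
G_2=5  [base 5] 5  →[5↦6]→  6 = 6  −1 ⇒ G_3=5
G_3=5  [base 6] 5  →[6↦7]→  5 = 5  −1 ⇒ G_4=4

5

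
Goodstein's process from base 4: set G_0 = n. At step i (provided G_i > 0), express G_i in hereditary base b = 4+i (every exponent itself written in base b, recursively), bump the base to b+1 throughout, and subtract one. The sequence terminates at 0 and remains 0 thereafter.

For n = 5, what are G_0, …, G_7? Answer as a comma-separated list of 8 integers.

5, 5, 5, 4, 3, 2, 1, 0

5 —HB4→ 4 + 1 —bump→ 5 + 1 = 6 —(−1)→ 5
5 —HB5→ 5 —bump→ 6 = 6 —(−1)→ 5
5 —HB6→ 5 —bump→ 5 = 5 —(−1)→ 4
4 —HB7→ 4 —bump→ 4 = 4 —(−1)→ 3
3 —HB8→ 3 —bump→ 3 = 3 —(−1)→ 2
2 —HB9→ 2 —bump→ 2 = 2 —(−1)→ 1
1 —HB10→ 1 —bump→ 1 = 1 —(−1)→ 0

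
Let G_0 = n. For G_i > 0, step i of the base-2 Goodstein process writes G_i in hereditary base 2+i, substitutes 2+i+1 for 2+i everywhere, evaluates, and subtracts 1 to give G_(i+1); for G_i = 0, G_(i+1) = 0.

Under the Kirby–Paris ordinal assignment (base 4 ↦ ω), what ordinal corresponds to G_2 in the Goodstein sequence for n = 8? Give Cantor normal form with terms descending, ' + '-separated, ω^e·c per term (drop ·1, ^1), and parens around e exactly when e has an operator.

ω^ω·2 + ω^2·2 + ω·2 + 1

G_0=8  [base 2] 2^(2 + 1)  →[2↦3]→  3^(3 + 1) = 81  −1 ⇒ G_1=80
G_1=80  [base 3] 2·3^3 + 2·3^2 + 2·3 + 2  →[3↦4]→  2·4^4 + 2·4^2 + 2·4 + 2 = 554  −1 ⇒ G_2=553
G_2=553  [base 4] 2·4^4 + 2·4^2 + 2·4 + 1  →[4↦5]→  2·5^5 + 2·5^2 + 2·5 + 1 = 6311  −1 ⇒ G_3=6310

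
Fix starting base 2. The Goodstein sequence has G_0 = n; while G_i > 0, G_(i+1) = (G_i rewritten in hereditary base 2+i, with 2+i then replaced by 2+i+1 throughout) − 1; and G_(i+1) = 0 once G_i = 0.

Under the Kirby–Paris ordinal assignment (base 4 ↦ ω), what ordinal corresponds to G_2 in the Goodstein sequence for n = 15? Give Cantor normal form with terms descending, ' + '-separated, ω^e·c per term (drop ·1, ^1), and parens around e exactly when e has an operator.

ω^(ω + 1) + ω^ω + 3

G_0 = 15. HB_2(15) = 2^(2 + 1) + 2^2 + 2 + 1. Bump = 112. G_1 = 111.
G_1 = 111. HB_3(111) = 3^(3 + 1) + 3^3 + 3. Bump = 1284. G_2 = 1283.
G_2 = 1283. HB_4(1283) = 4^(4 + 1) + 4^4 + 3. Bump = 18753. G_3 = 18752.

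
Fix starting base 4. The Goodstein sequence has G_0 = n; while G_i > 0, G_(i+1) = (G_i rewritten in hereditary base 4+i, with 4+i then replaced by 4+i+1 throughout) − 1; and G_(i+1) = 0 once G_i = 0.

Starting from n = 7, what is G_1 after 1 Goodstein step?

7

step 0: 7 = 4 + 3; sub 5 for 4: 5 + 3; = 8; G_1 = 8−1 = 7
step 1: 7 = 5 + 2; sub 6 for 5: 6 + 2; = 8; G_2 = 8−1 = 7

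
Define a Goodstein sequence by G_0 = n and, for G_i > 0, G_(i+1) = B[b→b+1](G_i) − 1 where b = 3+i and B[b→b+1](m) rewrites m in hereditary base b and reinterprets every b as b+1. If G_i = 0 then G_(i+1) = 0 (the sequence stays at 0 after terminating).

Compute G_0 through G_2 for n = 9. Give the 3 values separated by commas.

[0] 9 ≡ 3^2 (base 3). Lift 4: 16. −1: 15.
[1] 15 ≡ 3·4 + 3 (base 4). Lift 5: 18. −1: 17.

9, 15, 17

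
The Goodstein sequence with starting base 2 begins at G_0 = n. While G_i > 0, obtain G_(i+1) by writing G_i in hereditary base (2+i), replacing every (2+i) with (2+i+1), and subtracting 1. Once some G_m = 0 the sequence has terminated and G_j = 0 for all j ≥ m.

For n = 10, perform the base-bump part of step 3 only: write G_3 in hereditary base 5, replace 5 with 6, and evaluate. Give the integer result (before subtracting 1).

10 —HB2→ 2^(2 + 1) + 2 —bump→ 3^(3 + 1) + 3 = 84 —(−1)→ 83
83 —HB3→ 3^(3 + 1) + 2 —bump→ 4^(4 + 1) + 2 = 1026 —(−1)→ 1025
1025 —HB4→ 4^(4 + 1) + 1 —bump→ 5^(5 + 1) + 1 = 15626 —(−1)→ 15625
15625 —HB5→ 5^(5 + 1) —bump→ 6^(6 + 1) = 279936 —(−1)→ 279935

279936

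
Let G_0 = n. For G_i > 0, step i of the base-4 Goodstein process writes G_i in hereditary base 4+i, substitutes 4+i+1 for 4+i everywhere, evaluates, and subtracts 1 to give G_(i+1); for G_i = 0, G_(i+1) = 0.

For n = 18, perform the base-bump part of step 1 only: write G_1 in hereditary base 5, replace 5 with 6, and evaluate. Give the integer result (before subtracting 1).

[0] 18 ≡ 4^2 + 2 (base 4). Lift 5: 27. −1: 26.
[1] 26 ≡ 5^2 + 1 (base 5). Lift 6: 37. −1: 36.

37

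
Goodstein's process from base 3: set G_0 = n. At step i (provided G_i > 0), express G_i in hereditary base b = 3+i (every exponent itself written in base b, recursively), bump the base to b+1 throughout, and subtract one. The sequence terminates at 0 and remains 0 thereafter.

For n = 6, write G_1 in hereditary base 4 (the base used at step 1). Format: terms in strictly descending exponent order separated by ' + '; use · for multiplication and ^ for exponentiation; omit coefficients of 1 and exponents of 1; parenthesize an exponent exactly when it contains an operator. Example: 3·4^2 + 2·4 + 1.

i=0: 6 = 2·3 (b=3); 3→4: 2·4 = 8; 8−1 = 7
i=1: 7 = 4 + 3 (b=4); 4→5: 5 + 3 = 8; 8−1 = 7

4 + 3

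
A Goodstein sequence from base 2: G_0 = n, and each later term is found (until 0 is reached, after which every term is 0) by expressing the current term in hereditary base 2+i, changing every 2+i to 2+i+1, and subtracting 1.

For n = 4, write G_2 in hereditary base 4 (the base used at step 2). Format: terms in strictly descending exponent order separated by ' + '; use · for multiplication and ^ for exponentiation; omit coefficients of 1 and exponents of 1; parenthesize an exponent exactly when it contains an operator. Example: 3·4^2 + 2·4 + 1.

i=0: 4 = 2^2 (b=2); 2→3: 3^3 = 27; 27−1 = 26
i=1: 26 = 2·3^2 + 2·3 + 2 (b=3); 3→4: 2·4^2 + 2·4 + 2 = 42; 42−1 = 41

2·4^2 + 2·4 + 1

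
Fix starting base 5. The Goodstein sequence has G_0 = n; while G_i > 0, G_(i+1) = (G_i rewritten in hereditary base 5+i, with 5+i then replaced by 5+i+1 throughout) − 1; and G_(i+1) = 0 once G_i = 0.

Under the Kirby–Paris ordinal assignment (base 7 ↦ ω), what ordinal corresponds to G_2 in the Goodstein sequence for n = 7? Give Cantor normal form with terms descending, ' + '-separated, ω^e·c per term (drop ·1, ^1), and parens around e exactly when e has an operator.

[0] 7 ≡ 5 + 2 (base 5). Lift 6: 8. −1: 7.
[1] 7 ≡ 6 + 1 (base 6). Lift 7: 8. −1: 7.

ω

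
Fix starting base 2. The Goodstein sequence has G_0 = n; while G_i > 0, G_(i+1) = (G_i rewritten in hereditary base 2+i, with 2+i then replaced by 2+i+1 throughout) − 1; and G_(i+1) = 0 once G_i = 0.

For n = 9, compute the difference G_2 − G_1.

942

G_0=9  [base 2] 2^(2 + 1) + 1  →[2↦3]→  3^(3 + 1) + 1 = 82  −1 ⇒ G_1=81
G_1=81  [base 3] 3^(3 + 1)  →[3↦4]→  4^(4 + 1) = 1024  −1 ⇒ G_2=1023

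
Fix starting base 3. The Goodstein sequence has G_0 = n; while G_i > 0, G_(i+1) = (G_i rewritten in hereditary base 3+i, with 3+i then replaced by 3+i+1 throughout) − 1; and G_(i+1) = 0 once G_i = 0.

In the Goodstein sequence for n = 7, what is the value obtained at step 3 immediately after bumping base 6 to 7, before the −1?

10

7 —HB3→ 2·3 + 1 —bump→ 2·4 + 1 = 9 —(−1)→ 8
8 —HB4→ 2·4 —bump→ 2·5 = 10 —(−1)→ 9
9 —HB5→ 5 + 4 —bump→ 6 + 4 = 10 —(−1)→ 9
9 —HB6→ 6 + 3 —bump→ 7 + 3 = 10 —(−1)→ 9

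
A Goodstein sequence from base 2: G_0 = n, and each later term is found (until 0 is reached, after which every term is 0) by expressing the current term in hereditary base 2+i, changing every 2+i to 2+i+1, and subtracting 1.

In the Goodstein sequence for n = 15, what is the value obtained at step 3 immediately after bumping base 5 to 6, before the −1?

326594

step 0: 15 = 2^(2 + 1) + 2^2 + 2 + 1; sub 3 for 2: 3^(3 + 1) + 3^3 + 3 + 1; = 112; G_1 = 112−1 = 111
step 1: 111 = 3^(3 + 1) + 3^3 + 3; sub 4 for 3: 4^(4 + 1) + 4^4 + 4; = 1284; G_2 = 1284−1 = 1283
step 2: 1283 = 4^(4 + 1) + 4^4 + 3; sub 5 for 4: 5^(5 + 1) + 5^5 + 3; = 18753; G_3 = 18753−1 = 18752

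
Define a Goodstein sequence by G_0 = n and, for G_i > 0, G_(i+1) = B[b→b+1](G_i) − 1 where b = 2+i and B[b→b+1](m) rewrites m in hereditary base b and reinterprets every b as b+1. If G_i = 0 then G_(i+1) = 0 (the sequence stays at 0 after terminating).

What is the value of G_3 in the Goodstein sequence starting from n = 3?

(0) 3|_2 = 2 + 1 ↦ 3 + 1|_3 = 4 ⇒ 3
(1) 3|_3 = 3 ↦ 4|_4 = 4 ⇒ 3
(2) 3|_4 = 3 ↦ 3|_5 = 3 ⇒ 2
(3) 2|_5 = 2 ↦ 2|_6 = 2 ⇒ 1

2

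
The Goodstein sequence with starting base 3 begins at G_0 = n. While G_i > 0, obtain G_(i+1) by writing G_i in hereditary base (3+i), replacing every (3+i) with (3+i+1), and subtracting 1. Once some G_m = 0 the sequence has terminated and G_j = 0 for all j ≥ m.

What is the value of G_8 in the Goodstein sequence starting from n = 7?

i=0: 7 = 2·3 + 1 (b=3); 3→4: 2·4 + 1 = 9; 9−1 = 8
i=1: 8 = 2·4 (b=4); 4→5: 2·5 = 10; 10−1 = 9
i=2: 9 = 5 + 4 (b=5); 5→6: 6 + 4 = 10; 10−1 = 9
i=3: 9 = 6 + 3 (b=6); 6→7: 7 + 3 = 10; 10−1 = 9
i=4: 9 = 7 + 2 (b=7); 7→8: 8 + 2 = 10; 10−1 = 9
i=5: 9 = 8 + 1 (b=8); 8→9: 9 + 1 = 10; 10−1 = 9
i=6: 9 = 9 (b=9); 9→10: 10 = 10; 10−1 = 9
i=7: 9 = 9 (b=10); 10→11: 9 = 9; 9−1 = 8
i=8: 8 = 8 (b=11); 11→12: 8 = 8; 8−1 = 7

8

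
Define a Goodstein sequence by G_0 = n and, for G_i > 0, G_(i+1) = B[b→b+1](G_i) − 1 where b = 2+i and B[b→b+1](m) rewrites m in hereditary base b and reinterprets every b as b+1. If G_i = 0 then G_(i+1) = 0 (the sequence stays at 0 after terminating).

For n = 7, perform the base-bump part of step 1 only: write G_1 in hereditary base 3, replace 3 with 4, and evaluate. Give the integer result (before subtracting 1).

260

G_0 = 7. HB_2(7) = 2^2 + 2 + 1. Bump = 31. G_1 = 30.
G_1 = 30. HB_3(30) = 3^3 + 3. Bump = 260. G_2 = 259.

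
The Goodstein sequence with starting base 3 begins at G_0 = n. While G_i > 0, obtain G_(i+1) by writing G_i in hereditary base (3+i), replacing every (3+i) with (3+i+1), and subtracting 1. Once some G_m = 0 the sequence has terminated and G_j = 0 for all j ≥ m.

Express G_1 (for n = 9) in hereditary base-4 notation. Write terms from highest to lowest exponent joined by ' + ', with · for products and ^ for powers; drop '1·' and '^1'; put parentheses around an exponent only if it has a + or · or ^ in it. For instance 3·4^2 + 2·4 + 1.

9 —HB3→ 3^2 —bump→ 4^2 = 16 —(−1)→ 15
15 —HB4→ 3·4 + 3 —bump→ 3·5 + 3 = 18 —(−1)→ 17

3·4 + 3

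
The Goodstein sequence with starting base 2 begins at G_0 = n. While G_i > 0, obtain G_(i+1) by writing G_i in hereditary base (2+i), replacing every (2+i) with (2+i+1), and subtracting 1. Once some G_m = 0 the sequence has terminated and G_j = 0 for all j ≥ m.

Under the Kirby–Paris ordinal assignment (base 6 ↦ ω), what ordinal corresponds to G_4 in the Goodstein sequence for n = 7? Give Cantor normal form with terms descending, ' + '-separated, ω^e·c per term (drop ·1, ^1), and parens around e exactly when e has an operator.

(0) 7|_2 = 2^2 + 2 + 1 ↦ 3^3 + 3 + 1|_3 = 31 ⇒ 30
(1) 30|_3 = 3^3 + 3 ↦ 4^4 + 4|_4 = 260 ⇒ 259
(2) 259|_4 = 4^4 + 3 ↦ 5^5 + 3|_5 = 3128 ⇒ 3127
(3) 3127|_5 = 5^5 + 2 ↦ 6^6 + 2|_6 = 46658 ⇒ 46657
(4) 46657|_6 = 6^6 + 1 ↦ 7^7 + 1|_7 = 823544 ⇒ 823543

ω^ω + 1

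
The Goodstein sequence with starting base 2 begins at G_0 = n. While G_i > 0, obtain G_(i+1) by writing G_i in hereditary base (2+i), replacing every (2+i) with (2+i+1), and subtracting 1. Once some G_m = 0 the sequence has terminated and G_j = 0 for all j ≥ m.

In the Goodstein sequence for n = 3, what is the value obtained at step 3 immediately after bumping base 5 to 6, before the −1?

(0) 3|_2 = 2 + 1 ↦ 3 + 1|_3 = 4 ⇒ 3
(1) 3|_3 = 3 ↦ 4|_4 = 4 ⇒ 3
(2) 3|_4 = 3 ↦ 3|_5 = 3 ⇒ 2
(3) 2|_5 = 2 ↦ 2|_6 = 2 ⇒ 1

2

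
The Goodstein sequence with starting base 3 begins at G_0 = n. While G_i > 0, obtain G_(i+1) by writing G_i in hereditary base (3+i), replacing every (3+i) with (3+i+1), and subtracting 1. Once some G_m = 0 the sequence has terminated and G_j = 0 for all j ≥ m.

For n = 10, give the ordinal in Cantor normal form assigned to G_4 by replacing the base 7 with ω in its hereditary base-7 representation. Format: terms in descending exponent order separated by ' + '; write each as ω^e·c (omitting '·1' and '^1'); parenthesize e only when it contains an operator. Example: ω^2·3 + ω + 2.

ω·4 + 2

10 —HB3→ 3^2 + 1 —bump→ 4^2 + 1 = 17 —(−1)→ 16
16 —HB4→ 4^2 —bump→ 5^2 = 25 —(−1)→ 24
24 —HB5→ 4·5 + 4 —bump→ 4·6 + 4 = 28 —(−1)→ 27
27 —HB6→ 4·6 + 3 —bump→ 4·7 + 3 = 31 —(−1)→ 30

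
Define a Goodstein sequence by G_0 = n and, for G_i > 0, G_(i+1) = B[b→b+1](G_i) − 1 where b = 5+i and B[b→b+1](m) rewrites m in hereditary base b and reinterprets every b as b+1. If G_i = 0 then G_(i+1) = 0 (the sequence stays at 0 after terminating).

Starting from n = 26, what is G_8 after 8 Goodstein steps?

i=0: 26 = 5^2 + 1 (b=5); 5→6: 6^2 + 1 = 37; 37−1 = 36
i=1: 36 = 6^2 (b=6); 6→7: 7^2 = 49; 49−1 = 48
i=2: 48 = 6·7 + 6 (b=7); 7→8: 6·8 + 6 = 54; 54−1 = 53
i=3: 53 = 6·8 + 5 (b=8); 8→9: 6·9 + 5 = 59; 59−1 = 58
i=4: 58 = 6·9 + 4 (b=9); 9→10: 6·10 + 4 = 64; 64−1 = 63
i=5: 63 = 6·10 + 3 (b=10); 10→11: 6·11 + 3 = 69; 69−1 = 68
i=6: 68 = 6·11 + 2 (b=11); 11→12: 6·12 + 2 = 74; 74−1 = 73
i=7: 73 = 6·12 + 1 (b=12); 12→13: 6·13 + 1 = 79; 79−1 = 78
i=8: 78 = 6·13 (b=13); 13→14: 6·14 = 84; 84−1 = 83

78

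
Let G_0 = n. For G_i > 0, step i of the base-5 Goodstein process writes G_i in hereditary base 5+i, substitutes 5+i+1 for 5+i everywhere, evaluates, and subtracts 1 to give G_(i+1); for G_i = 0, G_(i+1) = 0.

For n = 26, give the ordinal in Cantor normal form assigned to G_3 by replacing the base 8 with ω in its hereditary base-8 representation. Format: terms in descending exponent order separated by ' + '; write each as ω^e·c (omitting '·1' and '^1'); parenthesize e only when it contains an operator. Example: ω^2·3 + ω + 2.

ω·6 + 5

26 —HB5→ 5^2 + 1 —bump→ 6^2 + 1 = 37 —(−1)→ 36
36 —HB6→ 6^2 —bump→ 7^2 = 49 —(−1)→ 48
48 —HB7→ 6·7 + 6 —bump→ 6·8 + 6 = 54 —(−1)→ 53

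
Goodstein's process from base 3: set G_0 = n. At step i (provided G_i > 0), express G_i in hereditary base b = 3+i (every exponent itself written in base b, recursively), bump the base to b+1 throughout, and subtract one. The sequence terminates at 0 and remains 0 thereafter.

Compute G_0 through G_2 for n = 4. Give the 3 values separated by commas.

4, 4, 4

[0] 4 ≡ 3 + 1 (base 3). Lift 4: 5. −1: 4.
[1] 4 ≡ 4 (base 4). Lift 5: 5. −1: 4.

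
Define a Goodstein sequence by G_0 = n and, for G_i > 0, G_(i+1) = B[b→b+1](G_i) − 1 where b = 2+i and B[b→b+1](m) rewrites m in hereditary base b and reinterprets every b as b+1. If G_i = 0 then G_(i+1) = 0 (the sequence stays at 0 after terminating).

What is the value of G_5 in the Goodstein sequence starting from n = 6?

98039

i=0: 6 = 2^2 + 2 (b=2); 2→3: 3^3 + 3 = 30; 30−1 = 29
i=1: 29 = 3^3 + 2 (b=3); 3→4: 4^4 + 2 = 258; 258−1 = 257
i=2: 257 = 4^4 + 1 (b=4); 4→5: 5^5 + 1 = 3126; 3126−1 = 3125
i=3: 3125 = 5^5 (b=5); 5→6: 6^6 = 46656; 46656−1 = 46655
i=4: 46655 = 5·6^5 + 5·6^4 + 5·6^3 + 5·6^2 + 5·6 + 5 (b=6); 6→7: 5·7^5 + 5·7^4 + 5·7^3 + 5·7^2 + 5·7 + 5 = 98040; 98040−1 = 98039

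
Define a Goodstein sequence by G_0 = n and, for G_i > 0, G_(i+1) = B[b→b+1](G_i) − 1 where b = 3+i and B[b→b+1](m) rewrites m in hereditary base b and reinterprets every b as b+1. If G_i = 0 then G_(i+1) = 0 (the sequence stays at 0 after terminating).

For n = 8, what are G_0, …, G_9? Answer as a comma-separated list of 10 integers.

base 3: 8 = 2·3 + 2; at 4: 2·4 + 2 = 10; next = 9
base 4: 9 = 2·4 + 1; at 5: 2·5 + 1 = 11; next = 10
base 5: 10 = 2·5; at 6: 2·6 = 12; next = 11
base 6: 11 = 6 + 5; at 7: 7 + 5 = 12; next = 11
base 7: 11 = 7 + 4; at 8: 8 + 4 = 12; next = 11
base 8: 11 = 8 + 3; at 9: 9 + 3 = 12; next = 11
base 9: 11 = 9 + 2; at 10: 10 + 2 = 12; next = 11
base 10: 11 = 10 + 1; at 11: 11 + 1 = 12; next = 11
base 11: 11 = 11; at 12: 12 = 12; next = 11

8, 9, 10, 11, 11, 11, 11, 11, 11, 11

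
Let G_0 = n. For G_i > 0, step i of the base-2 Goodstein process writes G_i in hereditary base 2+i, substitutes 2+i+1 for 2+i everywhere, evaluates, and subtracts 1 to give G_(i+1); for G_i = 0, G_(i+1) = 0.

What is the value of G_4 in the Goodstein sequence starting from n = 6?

G_0=6  [base 2] 2^2 + 2  →[2↦3]→  3^3 + 3 = 30  −1 ⇒ G_1=29
G_1=29  [base 3] 3^3 + 2  →[3↦4]→  4^4 + 2 = 258  −1 ⇒ G_2=257
G_2=257  [base 4] 4^4 + 1  →[4↦5]→  5^5 + 1 = 3126  −1 ⇒ G_3=3125
G_3=3125  [base 5] 5^5  →[5↦6]→  6^6 = 46656  −1 ⇒ G_4=46655
G_4=46655  [base 6] 5·6^5 + 5·6^4 + 5·6^3 + 5·6^2 + 5·6 + 5  →[6↦7]→  5·7^5 + 5·7^4 + 5·7^3 + 5·7^2 + 5·7 + 5 = 98040  −1 ⇒ G_5=98039

46655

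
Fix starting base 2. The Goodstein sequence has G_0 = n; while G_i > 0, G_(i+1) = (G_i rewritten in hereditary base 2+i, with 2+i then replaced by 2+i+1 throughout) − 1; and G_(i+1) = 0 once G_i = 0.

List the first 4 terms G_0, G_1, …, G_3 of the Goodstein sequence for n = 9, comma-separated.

(0) 9|_2 = 2^(2 + 1) + 1 ↦ 3^(3 + 1) + 1|_3 = 82 ⇒ 81
(1) 81|_3 = 3^(3 + 1) ↦ 4^(4 + 1)|_4 = 1024 ⇒ 1023
(2) 1023|_4 = 3·4^4 + 3·4^3 + 3·4^2 + 3·4 + 3 ↦ 3·5^5 + 3·5^3 + 3·5^2 + 3·5 + 3|_5 = 9843 ⇒ 9842

9, 81, 1023, 9842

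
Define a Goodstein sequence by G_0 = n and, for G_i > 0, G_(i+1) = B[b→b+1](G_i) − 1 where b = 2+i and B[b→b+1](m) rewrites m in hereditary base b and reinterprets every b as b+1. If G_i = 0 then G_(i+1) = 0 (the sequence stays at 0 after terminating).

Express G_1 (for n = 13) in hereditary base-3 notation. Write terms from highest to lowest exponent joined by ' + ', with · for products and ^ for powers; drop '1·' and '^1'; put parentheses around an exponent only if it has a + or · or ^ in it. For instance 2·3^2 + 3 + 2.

3^(3 + 1) + 3^3

(0) 13|_2 = 2^(2 + 1) + 2^2 + 1 ↦ 3^(3 + 1) + 3^3 + 1|_3 = 109 ⇒ 108
(1) 108|_3 = 3^(3 + 1) + 3^3 ↦ 4^(4 + 1) + 4^4|_4 = 1280 ⇒ 1279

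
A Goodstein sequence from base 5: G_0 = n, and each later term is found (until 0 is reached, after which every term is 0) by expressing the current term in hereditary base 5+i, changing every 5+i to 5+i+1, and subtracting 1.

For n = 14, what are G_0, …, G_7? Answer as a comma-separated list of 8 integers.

base 5: 14 = 2·5 + 4; at 6: 2·6 + 4 = 16; next = 15
base 6: 15 = 2·6 + 3; at 7: 2·7 + 3 = 17; next = 16
base 7: 16 = 2·7 + 2; at 8: 2·8 + 2 = 18; next = 17
base 8: 17 = 2·8 + 1; at 9: 2·9 + 1 = 19; next = 18
base 9: 18 = 2·9; at 10: 2·10 = 20; next = 19
base 10: 19 = 10 + 9; at 11: 11 + 9 = 20; next = 19
base 11: 19 = 11 + 8; at 12: 12 + 8 = 20; next = 19

14, 15, 16, 17, 18, 19, 19, 19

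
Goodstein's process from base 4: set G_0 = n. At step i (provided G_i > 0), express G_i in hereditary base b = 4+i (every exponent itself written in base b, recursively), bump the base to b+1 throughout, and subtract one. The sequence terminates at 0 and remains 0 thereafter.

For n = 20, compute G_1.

29

i=0: 20 = 4^2 + 4 (b=4); 4→5: 5^2 + 5 = 30; 30−1 = 29
i=1: 29 = 5^2 + 4 (b=5); 5→6: 6^2 + 4 = 40; 40−1 = 39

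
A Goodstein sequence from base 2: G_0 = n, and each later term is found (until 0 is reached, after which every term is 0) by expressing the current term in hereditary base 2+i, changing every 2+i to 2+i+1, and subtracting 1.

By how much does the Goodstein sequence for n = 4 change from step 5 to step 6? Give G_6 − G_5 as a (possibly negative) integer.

30

i=0: 4 = 2^2 (b=2); 2→3: 3^3 = 27; 27−1 = 26
i=1: 26 = 2·3^2 + 2·3 + 2 (b=3); 3→4: 2·4^2 + 2·4 + 2 = 42; 42−1 = 41
i=2: 41 = 2·4^2 + 2·4 + 1 (b=4); 4→5: 2·5^2 + 2·5 + 1 = 61; 61−1 = 60
i=3: 60 = 2·5^2 + 2·5 (b=5); 5→6: 2·6^2 + 2·6 = 84; 84−1 = 83
i=4: 83 = 2·6^2 + 6 + 5 (b=6); 6→7: 2·7^2 + 7 + 5 = 110; 110−1 = 109
i=5: 109 = 2·7^2 + 7 + 4 (b=7); 7→8: 2·8^2 + 8 + 4 = 140; 140−1 = 139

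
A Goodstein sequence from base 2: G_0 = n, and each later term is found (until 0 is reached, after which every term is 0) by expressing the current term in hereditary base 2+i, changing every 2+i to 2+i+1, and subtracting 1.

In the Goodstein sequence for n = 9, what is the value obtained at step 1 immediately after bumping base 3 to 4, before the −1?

1024

base 2: 9 = 2^(2 + 1) + 1; at 3: 3^(3 + 1) + 1 = 82; next = 81
base 3: 81 = 3^(3 + 1); at 4: 4^(4 + 1) = 1024; next = 1023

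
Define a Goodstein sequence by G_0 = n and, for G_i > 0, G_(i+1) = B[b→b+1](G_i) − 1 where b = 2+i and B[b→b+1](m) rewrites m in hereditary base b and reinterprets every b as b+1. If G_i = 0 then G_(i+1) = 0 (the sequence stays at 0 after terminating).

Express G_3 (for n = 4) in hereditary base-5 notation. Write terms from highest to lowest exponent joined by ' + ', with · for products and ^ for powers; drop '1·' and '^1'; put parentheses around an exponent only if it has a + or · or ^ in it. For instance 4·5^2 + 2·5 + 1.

step 0: 4 = 2^2; sub 3 for 2: 3^3; = 27; G_1 = 27−1 = 26
step 1: 26 = 2·3^2 + 2·3 + 2; sub 4 for 3: 2·4^2 + 2·4 + 2; = 42; G_2 = 42−1 = 41
step 2: 41 = 2·4^2 + 2·4 + 1; sub 5 for 4: 2·5^2 + 2·5 + 1; = 61; G_3 = 61−1 = 60
step 3: 60 = 2·5^2 + 2·5; sub 6 for 5: 2·6^2 + 2·6; = 84; G_4 = 84−1 = 83

2·5^2 + 2·5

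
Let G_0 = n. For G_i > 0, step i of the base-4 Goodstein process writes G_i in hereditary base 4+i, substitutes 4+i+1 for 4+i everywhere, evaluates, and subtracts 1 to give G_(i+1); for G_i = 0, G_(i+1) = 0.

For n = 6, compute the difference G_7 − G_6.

i=0: 6 = 4 + 2 (b=4); 4→5: 5 + 2 = 7; 7−1 = 6
i=1: 6 = 5 + 1 (b=5); 5→6: 6 + 1 = 7; 7−1 = 6
i=2: 6 = 6 (b=6); 6→7: 7 = 7; 7−1 = 6
i=3: 6 = 6 (b=7); 7→8: 6 = 6; 6−1 = 5
i=4: 5 = 5 (b=8); 8→9: 5 = 5; 5−1 = 4
i=5: 4 = 4 (b=9); 9→10: 4 = 4; 4−1 = 3
i=6: 3 = 3 (b=10); 10→11: 3 = 3; 3−1 = 2

-1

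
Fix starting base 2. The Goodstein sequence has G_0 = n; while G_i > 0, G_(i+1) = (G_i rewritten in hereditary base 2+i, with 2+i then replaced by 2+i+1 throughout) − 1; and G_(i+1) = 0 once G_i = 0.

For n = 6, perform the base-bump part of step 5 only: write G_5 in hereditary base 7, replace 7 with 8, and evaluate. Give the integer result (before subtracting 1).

6 —HB2→ 2^2 + 2 —bump→ 3^3 + 3 = 30 —(−1)→ 29
29 —HB3→ 3^3 + 2 —bump→ 4^4 + 2 = 258 —(−1)→ 257
257 —HB4→ 4^4 + 1 —bump→ 5^5 + 1 = 3126 —(−1)→ 3125
3125 —HB5→ 5^5 —bump→ 6^6 = 46656 —(−1)→ 46655
46655 —HB6→ 5·6^5 + 5·6^4 + 5·6^3 + 5·6^2 + 5·6 + 5 —bump→ 5·7^5 + 5·7^4 + 5·7^3 + 5·7^2 + 5·7 + 5 = 98040 —(−1)→ 98039

187244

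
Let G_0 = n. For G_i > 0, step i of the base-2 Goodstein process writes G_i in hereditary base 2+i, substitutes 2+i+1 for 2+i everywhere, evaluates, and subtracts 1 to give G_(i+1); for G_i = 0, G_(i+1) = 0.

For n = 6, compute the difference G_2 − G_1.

228

base 2: 6 = 2^2 + 2; at 3: 3^3 + 3 = 30; next = 29
base 3: 29 = 3^3 + 2; at 4: 4^4 + 2 = 258; next = 257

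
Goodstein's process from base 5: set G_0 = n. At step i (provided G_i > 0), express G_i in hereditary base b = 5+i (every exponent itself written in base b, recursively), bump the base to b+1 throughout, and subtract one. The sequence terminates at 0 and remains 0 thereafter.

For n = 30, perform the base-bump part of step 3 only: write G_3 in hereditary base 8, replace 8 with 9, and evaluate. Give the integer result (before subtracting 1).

84

(0) 30|_5 = 5^2 + 5 ↦ 6^2 + 6|_6 = 42 ⇒ 41
(1) 41|_6 = 6^2 + 5 ↦ 7^2 + 5|_7 = 54 ⇒ 53
(2) 53|_7 = 7^2 + 4 ↦ 8^2 + 4|_8 = 68 ⇒ 67
(3) 67|_8 = 8^2 + 3 ↦ 9^2 + 3|_9 = 84 ⇒ 83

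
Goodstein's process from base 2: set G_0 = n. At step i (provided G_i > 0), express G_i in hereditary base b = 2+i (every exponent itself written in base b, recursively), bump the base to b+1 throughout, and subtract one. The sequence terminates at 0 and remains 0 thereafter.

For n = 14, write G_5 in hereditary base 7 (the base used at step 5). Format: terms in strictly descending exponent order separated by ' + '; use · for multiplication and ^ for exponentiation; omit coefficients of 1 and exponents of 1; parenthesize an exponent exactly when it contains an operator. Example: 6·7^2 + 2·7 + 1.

7^(7 + 1) + 5·7^5 + 5·7^4 + 5·7^3 + 5·7^2 + 5·7 + 4

i=0: 14 = 2^(2 + 1) + 2^2 + 2 (b=2); 2→3: 3^(3 + 1) + 3^3 + 3 = 111; 111−1 = 110
i=1: 110 = 3^(3 + 1) + 3^3 + 2 (b=3); 3→4: 4^(4 + 1) + 4^4 + 2 = 1282; 1282−1 = 1281
i=2: 1281 = 4^(4 + 1) + 4^4 + 1 (b=4); 4→5: 5^(5 + 1) + 5^5 + 1 = 18751; 18751−1 = 18750
i=3: 18750 = 5^(5 + 1) + 5^5 (b=5); 5→6: 6^(6 + 1) + 6^6 = 326592; 326592−1 = 326591
i=4: 326591 = 6^(6 + 1) + 5·6^5 + 5·6^4 + 5·6^3 + 5·6^2 + 5·6 + 5 (b=6); 6→7: 7^(7 + 1) + 5·7^5 + 5·7^4 + 5·7^3 + 5·7^2 + 5·7 + 5 = 5862841; 5862841−1 = 5862840
i=5: 5862840 = 7^(7 + 1) + 5·7^5 + 5·7^4 + 5·7^3 + 5·7^2 + 5·7 + 4 (b=7); 7→8: 8^(8 + 1) + 5·8^5 + 5·8^4 + 5·8^3 + 5·8^2 + 5·8 + 4 = 134404972; 134404972−1 = 134404971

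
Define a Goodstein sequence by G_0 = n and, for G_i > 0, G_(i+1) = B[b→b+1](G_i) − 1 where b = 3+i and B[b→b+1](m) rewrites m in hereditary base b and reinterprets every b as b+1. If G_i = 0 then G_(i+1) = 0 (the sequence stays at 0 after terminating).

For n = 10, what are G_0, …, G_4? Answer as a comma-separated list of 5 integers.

(0) 10|_3 = 3^2 + 1 ↦ 4^2 + 1|_4 = 17 ⇒ 16
(1) 16|_4 = 4^2 ↦ 5^2|_5 = 25 ⇒ 24
(2) 24|_5 = 4·5 + 4 ↦ 4·6 + 4|_6 = 28 ⇒ 27
(3) 27|_6 = 4·6 + 3 ↦ 4·7 + 3|_7 = 31 ⇒ 30

10, 16, 24, 27, 30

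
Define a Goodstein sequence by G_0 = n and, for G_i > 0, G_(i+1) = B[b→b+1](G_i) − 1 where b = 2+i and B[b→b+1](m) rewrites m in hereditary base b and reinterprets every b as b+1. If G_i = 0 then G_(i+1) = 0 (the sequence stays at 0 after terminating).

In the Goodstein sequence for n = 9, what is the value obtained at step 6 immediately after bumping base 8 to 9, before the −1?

i=0: 9 = 2^(2 + 1) + 1 (b=2); 2→3: 3^(3 + 1) + 1 = 82; 82−1 = 81
i=1: 81 = 3^(3 + 1) (b=3); 3→4: 4^(4 + 1) = 1024; 1024−1 = 1023
i=2: 1023 = 3·4^4 + 3·4^3 + 3·4^2 + 3·4 + 3 (b=4); 4→5: 3·5^5 + 3·5^3 + 3·5^2 + 3·5 + 3 = 9843; 9843−1 = 9842
i=3: 9842 = 3·5^5 + 3·5^3 + 3·5^2 + 3·5 + 2 (b=5); 5→6: 3·6^6 + 3·6^3 + 3·6^2 + 3·6 + 2 = 140744; 140744−1 = 140743
i=4: 140743 = 3·6^6 + 3·6^3 + 3·6^2 + 3·6 + 1 (b=6); 6→7: 3·7^7 + 3·7^3 + 3·7^2 + 3·7 + 1 = 2471827; 2471827−1 = 2471826
i=5: 2471826 = 3·7^7 + 3·7^3 + 3·7^2 + 3·7 (b=7); 7→8: 3·8^8 + 3·8^3 + 3·8^2 + 3·8 = 50333400; 50333400−1 = 50333399
i=6: 50333399 = 3·8^8 + 3·8^3 + 3·8^2 + 2·8 + 7 (b=8); 8→9: 3·9^9 + 3·9^3 + 3·9^2 + 2·9 + 7 = 1162263922; 1162263922−1 = 1162263921

1162263922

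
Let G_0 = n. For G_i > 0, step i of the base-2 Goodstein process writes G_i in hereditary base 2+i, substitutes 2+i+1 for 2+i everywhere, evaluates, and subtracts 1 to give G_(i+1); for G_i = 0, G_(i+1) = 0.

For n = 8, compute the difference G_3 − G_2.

5757

i=0: 8 = 2^(2 + 1) (b=2); 2→3: 3^(3 + 1) = 81; 81−1 = 80
i=1: 80 = 2·3^3 + 2·3^2 + 2·3 + 2 (b=3); 3→4: 2·4^4 + 2·4^2 + 2·4 + 2 = 554; 554−1 = 553
i=2: 553 = 2·4^4 + 2·4^2 + 2·4 + 1 (b=4); 4→5: 2·5^5 + 2·5^2 + 2·5 + 1 = 6311; 6311−1 = 6310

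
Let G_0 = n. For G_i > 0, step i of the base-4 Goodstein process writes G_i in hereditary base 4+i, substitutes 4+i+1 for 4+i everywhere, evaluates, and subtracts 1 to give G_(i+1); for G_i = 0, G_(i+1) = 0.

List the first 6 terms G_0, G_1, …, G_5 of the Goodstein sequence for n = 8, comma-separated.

8, 9, 9, 9, 9, 9

(0) 8|_4 = 2·4 ↦ 2·5|_5 = 10 ⇒ 9
(1) 9|_5 = 5 + 4 ↦ 6 + 4|_6 = 10 ⇒ 9
(2) 9|_6 = 6 + 3 ↦ 7 + 3|_7 = 10 ⇒ 9
(3) 9|_7 = 7 + 2 ↦ 8 + 2|_8 = 10 ⇒ 9
(4) 9|_8 = 8 + 1 ↦ 9 + 1|_9 = 10 ⇒ 9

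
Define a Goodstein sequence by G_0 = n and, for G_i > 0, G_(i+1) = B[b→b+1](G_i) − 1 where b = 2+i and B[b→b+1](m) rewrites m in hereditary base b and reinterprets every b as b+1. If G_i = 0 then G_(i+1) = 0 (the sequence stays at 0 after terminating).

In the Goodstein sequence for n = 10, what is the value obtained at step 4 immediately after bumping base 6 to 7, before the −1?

4215755

G_0 = 10. HB_2(10) = 2^(2 + 1) + 2. Bump = 84. G_1 = 83.
G_1 = 83. HB_3(83) = 3^(3 + 1) + 2. Bump = 1026. G_2 = 1025.
G_2 = 1025. HB_4(1025) = 4^(4 + 1) + 1. Bump = 15626. G_3 = 15625.
G_3 = 15625. HB_5(15625) = 5^(5 + 1). Bump = 279936. G_4 = 279935.
G_4 = 279935. HB_6(279935) = 5·6^6 + 5·6^5 + 5·6^4 + 5·6^3 + 5·6^2 + 5·6 + 5. Bump = 4215755. G_5 = 4215754.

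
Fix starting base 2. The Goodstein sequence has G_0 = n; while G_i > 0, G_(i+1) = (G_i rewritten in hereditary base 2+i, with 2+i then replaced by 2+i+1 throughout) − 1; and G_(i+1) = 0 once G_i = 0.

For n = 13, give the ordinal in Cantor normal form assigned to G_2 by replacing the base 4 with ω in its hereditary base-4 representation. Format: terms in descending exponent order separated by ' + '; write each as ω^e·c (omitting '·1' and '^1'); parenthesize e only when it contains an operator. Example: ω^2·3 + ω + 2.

G_0=13  [base 2] 2^(2 + 1) + 2^2 + 1  →[2↦3]→  3^(3 + 1) + 3^3 + 1 = 109  −1 ⇒ G_1=108
G_1=108  [base 3] 3^(3 + 1) + 3^3  →[3↦4]→  4^(4 + 1) + 4^4 = 1280  −1 ⇒ G_2=1279
G_2=1279  [base 4] 4^(4 + 1) + 3·4^3 + 3·4^2 + 3·4 + 3  →[4↦5]→  5^(5 + 1) + 3·5^3 + 3·5^2 + 3·5 + 3 = 16093  −1 ⇒ G_3=16092

ω^(ω + 1) + ω^3·3 + ω^2·3 + ω·3 + 3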